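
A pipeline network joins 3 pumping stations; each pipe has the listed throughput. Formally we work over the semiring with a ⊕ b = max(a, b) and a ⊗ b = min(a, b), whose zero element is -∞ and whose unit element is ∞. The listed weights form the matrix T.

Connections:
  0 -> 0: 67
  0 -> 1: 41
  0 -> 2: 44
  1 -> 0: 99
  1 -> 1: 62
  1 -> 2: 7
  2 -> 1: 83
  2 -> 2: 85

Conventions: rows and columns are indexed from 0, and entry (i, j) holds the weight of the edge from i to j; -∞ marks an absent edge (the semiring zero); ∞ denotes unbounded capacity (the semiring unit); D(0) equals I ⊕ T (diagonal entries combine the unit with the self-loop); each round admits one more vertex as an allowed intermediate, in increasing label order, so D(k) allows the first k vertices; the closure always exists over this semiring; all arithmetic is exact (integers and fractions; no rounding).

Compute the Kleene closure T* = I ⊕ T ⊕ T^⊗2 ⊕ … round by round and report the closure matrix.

D(0):
  [∞, 41, 44]
  [99, ∞, 7]
  [-∞, 83, ∞]
D(1):
  [∞, 41, 44]
  [99, ∞, 44]
  [-∞, 83, ∞]
D(2):
  [∞, 41, 44]
  [99, ∞, 44]
  [83, 83, ∞]
D(3):
  [∞, 44, 44]
  [99, ∞, 44]
  [83, 83, ∞]
Answer: T* = [[∞, 44, 44], [99, ∞, 44], [83, 83, ∞]]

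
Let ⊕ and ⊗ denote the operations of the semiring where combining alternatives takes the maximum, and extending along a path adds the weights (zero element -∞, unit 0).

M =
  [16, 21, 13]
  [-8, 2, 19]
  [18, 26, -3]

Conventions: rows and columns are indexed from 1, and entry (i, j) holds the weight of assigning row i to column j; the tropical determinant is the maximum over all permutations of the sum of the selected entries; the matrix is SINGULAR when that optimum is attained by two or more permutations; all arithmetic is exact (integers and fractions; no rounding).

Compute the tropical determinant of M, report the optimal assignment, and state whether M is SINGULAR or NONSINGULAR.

σ = (1, 2, 3): 16 + 2 + (-3) = 15
σ = (1, 3, 2): 16 + 19 + 26 = 61
σ = (2, 1, 3): 21 + (-8) + (-3) = 10
σ = (2, 3, 1): 21 + 19 + 18 = 58
σ = (3, 1, 2): 13 + (-8) + 26 = 31
σ = (3, 2, 1): 13 + 2 + 18 = 33
Optimal value attained by: σ = (1, 3, 2).
Answer: det⊕(M) = 61; verdict: NONSINGULAR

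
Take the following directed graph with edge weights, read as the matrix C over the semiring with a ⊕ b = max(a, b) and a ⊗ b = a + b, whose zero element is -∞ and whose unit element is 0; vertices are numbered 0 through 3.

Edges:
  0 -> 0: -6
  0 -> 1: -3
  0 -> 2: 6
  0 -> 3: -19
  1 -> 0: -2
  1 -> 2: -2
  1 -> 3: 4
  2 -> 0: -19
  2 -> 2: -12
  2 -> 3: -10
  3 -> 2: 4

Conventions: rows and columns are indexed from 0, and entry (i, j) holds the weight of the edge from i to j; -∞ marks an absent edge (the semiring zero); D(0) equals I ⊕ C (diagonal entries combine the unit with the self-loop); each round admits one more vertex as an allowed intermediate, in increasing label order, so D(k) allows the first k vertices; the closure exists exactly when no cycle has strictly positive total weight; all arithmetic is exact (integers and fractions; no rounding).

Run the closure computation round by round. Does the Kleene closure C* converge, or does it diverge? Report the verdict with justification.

D(0):
  [0, -3, 6, -19]
  [-2, 0, -2, 4]
  [-19, -∞, 0, -10]
  [-∞, -∞, 4, 0]
D(1):
  [0, -3, 6, -19]
  [-2, 0, 4, 4]
  [-19, -22, 0, -10]
  [-∞, -∞, 4, 0]
D(2):
  [0, -3, 6, 1]
  [-2, 0, 4, 4]
  [-19, -22, 0, -10]
  [-∞, -∞, 4, 0]
D(3):
  [0, -3, 6, 1]
  [-2, 0, 4, 4]
  [-19, -22, 0, -10]
  [-15, -18, 4, 0]
D(4):
  [0, -3, 6, 1]
  [-2, 0, 8, 4]
  [-19, -22, 0, -10]
  [-15, -18, 4, 0]
Key observation: every diagonal entry stays at the unit through all rounds, so no improving cycle exists.
Answer: CONVERGES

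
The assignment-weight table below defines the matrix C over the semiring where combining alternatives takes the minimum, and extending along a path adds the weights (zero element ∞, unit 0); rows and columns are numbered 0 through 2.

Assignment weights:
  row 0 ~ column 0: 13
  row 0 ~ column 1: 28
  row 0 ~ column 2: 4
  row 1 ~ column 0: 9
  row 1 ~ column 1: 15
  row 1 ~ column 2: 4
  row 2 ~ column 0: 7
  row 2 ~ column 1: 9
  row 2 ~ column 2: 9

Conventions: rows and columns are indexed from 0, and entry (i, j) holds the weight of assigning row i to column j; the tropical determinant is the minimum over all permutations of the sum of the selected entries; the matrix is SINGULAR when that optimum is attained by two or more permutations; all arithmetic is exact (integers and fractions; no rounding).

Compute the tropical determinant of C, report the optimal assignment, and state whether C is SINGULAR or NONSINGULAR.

σ = (0, 1, 2): 13 + 15 + 9 = 37
σ = (0, 2, 1): 13 + 4 + 9 = 26
σ = (1, 0, 2): 28 + 9 + 9 = 46
σ = (1, 2, 0): 28 + 4 + 7 = 39
σ = (2, 0, 1): 4 + 9 + 9 = 22
σ = (2, 1, 0): 4 + 15 + 7 = 26
Optimal value attained by: σ = (2, 0, 1).
Answer: det⊕(C) = 22; verdict: NONSINGULAR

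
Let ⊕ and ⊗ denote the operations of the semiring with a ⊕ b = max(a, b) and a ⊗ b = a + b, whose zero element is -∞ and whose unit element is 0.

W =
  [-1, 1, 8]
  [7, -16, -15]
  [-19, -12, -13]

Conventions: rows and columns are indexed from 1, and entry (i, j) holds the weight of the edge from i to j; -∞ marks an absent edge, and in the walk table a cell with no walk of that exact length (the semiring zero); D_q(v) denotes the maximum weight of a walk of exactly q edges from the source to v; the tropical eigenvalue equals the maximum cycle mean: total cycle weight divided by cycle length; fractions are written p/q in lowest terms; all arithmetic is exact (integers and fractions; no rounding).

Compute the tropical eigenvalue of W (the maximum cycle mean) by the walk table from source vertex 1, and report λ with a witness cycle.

q=0: [0, -∞, -∞]
q=1: [-1, 1, 8]
q=2: [8, 0, 7]
q=3: [7, 9, 16]
Optimal cycle mean attained by: cycle 1->2->1, total 1 + 7, length 2.
Answer: λ = 4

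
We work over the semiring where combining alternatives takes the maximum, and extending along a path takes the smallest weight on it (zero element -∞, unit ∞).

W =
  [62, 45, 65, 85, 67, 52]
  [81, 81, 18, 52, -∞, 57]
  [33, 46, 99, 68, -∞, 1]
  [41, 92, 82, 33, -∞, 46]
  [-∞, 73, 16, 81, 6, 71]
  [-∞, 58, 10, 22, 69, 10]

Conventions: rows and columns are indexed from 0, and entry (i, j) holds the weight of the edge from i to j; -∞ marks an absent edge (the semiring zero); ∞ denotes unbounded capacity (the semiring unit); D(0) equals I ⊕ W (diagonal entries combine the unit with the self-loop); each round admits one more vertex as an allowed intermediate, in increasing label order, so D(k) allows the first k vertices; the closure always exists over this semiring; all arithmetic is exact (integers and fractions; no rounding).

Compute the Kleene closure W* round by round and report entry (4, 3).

D(0):
  [∞, 45, 65, 85, 67, 52]
  [81, ∞, 18, 52, -∞, 57]
  [33, 46, ∞, 68, -∞, 1]
  [41, 92, 82, ∞, -∞, 46]
  [-∞, 73, 16, 81, ∞, 71]
  [-∞, 58, 10, 22, 69, ∞]
D(1):
  [∞, 45, 65, 85, 67, 52]
  [81, ∞, 65, 81, 67, 57]
  [33, 46, ∞, 68, 33, 33]
  [41, 92, 82, ∞, 41, 46]
  [-∞, 73, 16, 81, ∞, 71]
  [-∞, 58, 10, 22, 69, ∞]
D(2):
  [∞, 45, 65, 85, 67, 52]
  [81, ∞, 65, 81, 67, 57]
  [46, 46, ∞, 68, 46, 46]
  [81, 92, 82, ∞, 67, 57]
  [73, 73, 65, 81, ∞, 71]
  [58, 58, 58, 58, 69, ∞]
D(3):
  [∞, 46, 65, 85, 67, 52]
  [81, ∞, 65, 81, 67, 57]
  [46, 46, ∞, 68, 46, 46]
  [81, 92, 82, ∞, 67, 57]
  [73, 73, 65, 81, ∞, 71]
  [58, 58, 58, 58, 69, ∞]
D(4):
  [∞, 85, 82, 85, 67, 57]
  [81, ∞, 81, 81, 67, 57]
  [68, 68, ∞, 68, 67, 57]
  [81, 92, 82, ∞, 67, 57]
  [81, 81, 81, 81, ∞, 71]
  [58, 58, 58, 58, 69, ∞]
D(5):
  [∞, 85, 82, 85, 67, 67]
  [81, ∞, 81, 81, 67, 67]
  [68, 68, ∞, 68, 67, 67]
  [81, 92, 82, ∞, 67, 67]
  [81, 81, 81, 81, ∞, 71]
  [69, 69, 69, 69, 69, ∞]
D(6):
  [∞, 85, 82, 85, 67, 67]
  [81, ∞, 81, 81, 67, 67]
  [68, 68, ∞, 68, 67, 67]
  [81, 92, 82, ∞, 67, 67]
  [81, 81, 81, 81, ∞, 71]
  [69, 69, 69, 69, 69, ∞]
Answer: W*[4][3] = 81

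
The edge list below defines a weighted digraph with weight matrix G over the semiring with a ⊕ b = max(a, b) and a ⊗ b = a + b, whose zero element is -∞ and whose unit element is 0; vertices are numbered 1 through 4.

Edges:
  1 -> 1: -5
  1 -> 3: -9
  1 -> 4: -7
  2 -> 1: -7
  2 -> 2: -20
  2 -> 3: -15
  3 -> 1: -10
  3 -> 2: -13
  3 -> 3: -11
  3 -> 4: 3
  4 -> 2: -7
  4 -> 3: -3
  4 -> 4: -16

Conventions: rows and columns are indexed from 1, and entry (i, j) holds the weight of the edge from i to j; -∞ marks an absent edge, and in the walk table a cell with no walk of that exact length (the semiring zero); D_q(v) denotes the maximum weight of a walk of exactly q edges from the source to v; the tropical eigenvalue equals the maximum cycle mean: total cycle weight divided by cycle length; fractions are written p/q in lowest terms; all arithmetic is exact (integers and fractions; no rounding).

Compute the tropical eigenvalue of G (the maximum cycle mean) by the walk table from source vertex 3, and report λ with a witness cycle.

q=0: [-∞, -∞, 0, -∞]
q=1: [-10, -13, -11, 3]
q=2: [-15, -4, 0, -8]
q=3: [-10, -13, -11, 3]
q=4: [-15, -4, 0, -8]
Optimal cycle mean attained by: cycle 3->4->3, total 3 + (-3), length 2.
Answer: λ = 0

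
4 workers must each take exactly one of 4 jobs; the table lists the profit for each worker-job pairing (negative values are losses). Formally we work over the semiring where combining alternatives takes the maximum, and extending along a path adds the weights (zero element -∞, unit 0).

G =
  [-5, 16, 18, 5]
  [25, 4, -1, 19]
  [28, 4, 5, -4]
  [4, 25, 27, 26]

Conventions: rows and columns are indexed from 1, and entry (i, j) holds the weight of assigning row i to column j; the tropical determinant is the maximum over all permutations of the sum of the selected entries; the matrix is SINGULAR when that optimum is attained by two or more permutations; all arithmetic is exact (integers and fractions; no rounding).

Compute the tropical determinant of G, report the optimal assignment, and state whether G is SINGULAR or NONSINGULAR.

σ = (1, 2, 3, 4): (-5) + 4 + 5 + 26 = 30
σ = (1, 2, 4, 3): (-5) + 4 + (-4) + 27 = 22
σ = (1, 3, 2, 4): (-5) + (-1) + 4 + 26 = 24
σ = (1, 3, 4, 2): (-5) + (-1) + (-4) + 25 = 15
σ = (1, 4, 2, 3): (-5) + 19 + 4 + 27 = 45
σ = (1, 4, 3, 2): (-5) + 19 + 5 + 25 = 44
σ = (2, 1, 3, 4): 16 + 25 + 5 + 26 = 72
σ = (2, 1, 4, 3): 16 + 25 + (-4) + 27 = 64
σ = (2, 3, 1, 4): 16 + (-1) + 28 + 26 = 69
σ = (2, 3, 4, 1): 16 + (-1) + (-4) + 4 = 15
σ = (2, 4, 1, 3): 16 + 19 + 28 + 27 = 90
σ = (2, 4, 3, 1): 16 + 19 + 5 + 4 = 44
σ = (3, 1, 2, 4): 18 + 25 + 4 + 26 = 73
σ = (3, 1, 4, 2): 18 + 25 + (-4) + 25 = 64
σ = (3, 2, 1, 4): 18 + 4 + 28 + 26 = 76
σ = (3, 2, 4, 1): 18 + 4 + (-4) + 4 = 22
σ = (3, 4, 1, 2): 18 + 19 + 28 + 25 = 90
σ = (3, 4, 2, 1): 18 + 19 + 4 + 4 = 45
σ = (4, 1, 2, 3): 5 + 25 + 4 + 27 = 61
σ = (4, 1, 3, 2): 5 + 25 + 5 + 25 = 60
σ = (4, 2, 1, 3): 5 + 4 + 28 + 27 = 64
σ = (4, 2, 3, 1): 5 + 4 + 5 + 4 = 18
σ = (4, 3, 1, 2): 5 + (-1) + 28 + 25 = 57
σ = (4, 3, 2, 1): 5 + (-1) + 4 + 4 = 12
Optimal value attained by: σ = (2, 4, 1, 3).
Answer: det⊕(G) = 90; verdict: SINGULAR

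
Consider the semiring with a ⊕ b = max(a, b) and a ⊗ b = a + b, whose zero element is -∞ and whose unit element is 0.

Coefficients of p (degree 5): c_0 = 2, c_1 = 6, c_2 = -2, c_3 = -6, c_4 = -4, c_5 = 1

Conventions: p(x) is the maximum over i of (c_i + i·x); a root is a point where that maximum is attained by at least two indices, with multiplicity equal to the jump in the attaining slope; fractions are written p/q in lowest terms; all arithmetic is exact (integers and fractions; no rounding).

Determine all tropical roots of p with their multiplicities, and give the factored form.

hull edge (i=0, c=2) to (i=1, c=6): slope 4, span 1
hull edge (i=1, c=6) to (i=5, c=1): slope -5/4, span 4
Factored form: p(x) = 1 ⊗ (x ⊕ (-4)) ⊗ (x ⊕ 5/4) ⊗ (x ⊕ 5/4) ⊗ (x ⊕ 5/4) ⊗ (x ⊕ 5/4)
Answer: roots = -4 (mult 1), 5/4 (mult 4)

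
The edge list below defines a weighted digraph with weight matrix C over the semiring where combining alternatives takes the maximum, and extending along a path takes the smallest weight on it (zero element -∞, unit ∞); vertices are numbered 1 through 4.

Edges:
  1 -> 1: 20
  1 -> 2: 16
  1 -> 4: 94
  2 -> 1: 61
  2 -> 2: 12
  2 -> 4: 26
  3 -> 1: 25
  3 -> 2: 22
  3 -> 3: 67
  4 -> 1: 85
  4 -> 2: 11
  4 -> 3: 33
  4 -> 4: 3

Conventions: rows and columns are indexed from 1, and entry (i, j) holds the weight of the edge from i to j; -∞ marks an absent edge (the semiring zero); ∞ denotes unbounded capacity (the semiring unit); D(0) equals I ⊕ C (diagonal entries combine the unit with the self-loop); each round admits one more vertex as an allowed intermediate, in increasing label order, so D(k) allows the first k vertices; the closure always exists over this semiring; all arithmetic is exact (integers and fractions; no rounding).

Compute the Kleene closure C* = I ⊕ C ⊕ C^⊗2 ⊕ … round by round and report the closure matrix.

D(0):
  [∞, 16, -∞, 94]
  [61, ∞, -∞, 26]
  [25, 22, ∞, -∞]
  [85, 11, 33, ∞]
D(1):
  [∞, 16, -∞, 94]
  [61, ∞, -∞, 61]
  [25, 22, ∞, 25]
  [85, 16, 33, ∞]
D(2):
  [∞, 16, -∞, 94]
  [61, ∞, -∞, 61]
  [25, 22, ∞, 25]
  [85, 16, 33, ∞]
D(3):
  [∞, 16, -∞, 94]
  [61, ∞, -∞, 61]
  [25, 22, ∞, 25]
  [85, 22, 33, ∞]
D(4):
  [∞, 22, 33, 94]
  [61, ∞, 33, 61]
  [25, 22, ∞, 25]
  [85, 22, 33, ∞]
Answer: C* = [[∞, 22, 33, 94], [61, ∞, 33, 61], [25, 22, ∞, 25], [85, 22, 33, ∞]]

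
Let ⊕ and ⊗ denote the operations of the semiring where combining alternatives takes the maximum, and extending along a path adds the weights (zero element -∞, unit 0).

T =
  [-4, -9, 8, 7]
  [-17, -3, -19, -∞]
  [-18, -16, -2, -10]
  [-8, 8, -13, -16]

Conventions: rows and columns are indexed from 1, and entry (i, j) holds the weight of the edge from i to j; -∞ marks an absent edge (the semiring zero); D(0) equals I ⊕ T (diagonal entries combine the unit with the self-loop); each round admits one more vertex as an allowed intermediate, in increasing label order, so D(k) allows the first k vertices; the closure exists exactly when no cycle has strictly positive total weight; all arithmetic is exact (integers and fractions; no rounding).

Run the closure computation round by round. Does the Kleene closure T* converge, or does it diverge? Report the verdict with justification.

D(0):
  [0, -9, 8, 7]
  [-17, 0, -19, -∞]
  [-18, -16, 0, -10]
  [-8, 8, -13, 0]
D(1):
  [0, -9, 8, 7]
  [-17, 0, -9, -10]
  [-18, -16, 0, -10]
  [-8, 8, 0, 0]
D(2):
  [0, -9, 8, 7]
  [-17, 0, -9, -10]
  [-18, -16, 0, -10]
  [-8, 8, 0, 0]
D(3):
  [0, -8, 8, 7]
  [-17, 0, -9, -10]
  [-18, -16, 0, -10]
  [-8, 8, 0, 0]
D(4):
  [0, 15, 8, 7]
  [-17, 0, -9, -10]
  [-18, -2, 0, -10]
  [-8, 8, 0, 0]
Key observation: every diagonal entry stays at the unit through all rounds, so no improving cycle exists.
Answer: CONVERGES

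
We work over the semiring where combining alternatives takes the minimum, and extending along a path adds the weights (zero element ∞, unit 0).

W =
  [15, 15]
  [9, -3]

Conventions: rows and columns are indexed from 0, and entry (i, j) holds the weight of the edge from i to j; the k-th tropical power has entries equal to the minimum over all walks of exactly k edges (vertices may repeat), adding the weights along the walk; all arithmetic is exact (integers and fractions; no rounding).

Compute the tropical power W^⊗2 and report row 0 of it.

W^⊗2:
  [24, 12]
  [6, -6]
Answer: row 0 of W^⊗2 = [24, 12]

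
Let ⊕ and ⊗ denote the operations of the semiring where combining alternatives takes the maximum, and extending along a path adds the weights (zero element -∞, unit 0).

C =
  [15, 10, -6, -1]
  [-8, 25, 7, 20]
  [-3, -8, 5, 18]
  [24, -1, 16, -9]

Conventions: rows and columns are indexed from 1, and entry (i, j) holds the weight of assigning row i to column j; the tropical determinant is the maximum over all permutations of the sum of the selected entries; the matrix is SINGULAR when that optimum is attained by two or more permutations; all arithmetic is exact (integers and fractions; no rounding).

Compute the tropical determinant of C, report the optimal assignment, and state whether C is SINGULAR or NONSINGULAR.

σ = (1, 2, 3, 4): 15 + 25 + 5 + (-9) = 36
σ = (1, 2, 4, 3): 15 + 25 + 18 + 16 = 74
σ = (1, 3, 2, 4): 15 + 7 + (-8) + (-9) = 5
σ = (1, 3, 4, 2): 15 + 7 + 18 + (-1) = 39
σ = (1, 4, 2, 3): 15 + 20 + (-8) + 16 = 43
σ = (1, 4, 3, 2): 15 + 20 + 5 + (-1) = 39
σ = (2, 1, 3, 4): 10 + (-8) + 5 + (-9) = -2
σ = (2, 1, 4, 3): 10 + (-8) + 18 + 16 = 36
σ = (2, 3, 1, 4): 10 + 7 + (-3) + (-9) = 5
σ = (2, 3, 4, 1): 10 + 7 + 18 + 24 = 59
σ = (2, 4, 1, 3): 10 + 20 + (-3) + 16 = 43
σ = (2, 4, 3, 1): 10 + 20 + 5 + 24 = 59
σ = (3, 1, 2, 4): (-6) + (-8) + (-8) + (-9) = -31
σ = (3, 1, 4, 2): (-6) + (-8) + 18 + (-1) = 3
σ = (3, 2, 1, 4): (-6) + 25 + (-3) + (-9) = 7
σ = (3, 2, 4, 1): (-6) + 25 + 18 + 24 = 61
σ = (3, 4, 1, 2): (-6) + 20 + (-3) + (-1) = 10
σ = (3, 4, 2, 1): (-6) + 20 + (-8) + 24 = 30
σ = (4, 1, 2, 3): (-1) + (-8) + (-8) + 16 = -1
σ = (4, 1, 3, 2): (-1) + (-8) + 5 + (-1) = -5
σ = (4, 2, 1, 3): (-1) + 25 + (-3) + 16 = 37
σ = (4, 2, 3, 1): (-1) + 25 + 5 + 24 = 53
σ = (4, 3, 1, 2): (-1) + 7 + (-3) + (-1) = 2
σ = (4, 3, 2, 1): (-1) + 7 + (-8) + 24 = 22
Optimal value attained by: σ = (1, 2, 4, 3).
Answer: det⊕(C) = 74; verdict: NONSINGULAR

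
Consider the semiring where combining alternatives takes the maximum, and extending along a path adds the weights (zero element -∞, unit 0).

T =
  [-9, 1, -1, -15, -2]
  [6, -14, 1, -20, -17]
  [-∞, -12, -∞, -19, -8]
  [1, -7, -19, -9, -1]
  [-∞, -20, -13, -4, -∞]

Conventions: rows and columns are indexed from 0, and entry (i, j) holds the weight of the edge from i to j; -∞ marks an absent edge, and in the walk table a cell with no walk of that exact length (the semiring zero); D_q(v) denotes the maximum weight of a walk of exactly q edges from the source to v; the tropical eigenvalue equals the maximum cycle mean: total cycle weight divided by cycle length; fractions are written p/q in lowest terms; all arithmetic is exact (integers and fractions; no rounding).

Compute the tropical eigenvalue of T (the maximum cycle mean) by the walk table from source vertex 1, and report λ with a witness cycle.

q=0: [-∞, 0, -∞, -∞, -∞]
q=1: [6, -14, 1, -20, -17]
q=2: [-3, 7, 5, -9, 4]
q=3: [13, -2, 8, 0, -3]
q=4: [4, 14, 12, -2, 11]
q=5: [20, 5, 15, 7, 4]
Optimal cycle mean attained by: cycle 0->1->0, total 1 + 6, length 2.
Answer: λ = 7/2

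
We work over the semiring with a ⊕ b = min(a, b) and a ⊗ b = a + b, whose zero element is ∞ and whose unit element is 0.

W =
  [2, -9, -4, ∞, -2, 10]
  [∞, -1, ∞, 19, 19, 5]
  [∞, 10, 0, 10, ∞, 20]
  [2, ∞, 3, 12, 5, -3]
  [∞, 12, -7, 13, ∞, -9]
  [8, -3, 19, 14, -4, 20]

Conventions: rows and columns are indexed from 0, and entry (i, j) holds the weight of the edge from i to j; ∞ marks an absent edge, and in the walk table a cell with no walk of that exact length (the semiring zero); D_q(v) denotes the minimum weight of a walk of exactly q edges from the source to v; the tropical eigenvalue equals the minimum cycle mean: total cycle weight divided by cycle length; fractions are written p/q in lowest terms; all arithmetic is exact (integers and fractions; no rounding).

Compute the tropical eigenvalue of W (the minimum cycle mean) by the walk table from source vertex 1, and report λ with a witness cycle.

q=0: [∞, 0, ∞, ∞, ∞, ∞]
q=1: [∞, -1, ∞, 19, 19, 5]
q=2: [13, -2, 12, 18, 1, 4]
q=3: [12, -3, -6, 14, 0, -8]
q=4: [0, -11, -7, 4, -12, -9]
q=5: [-1, -12, -19, 1, -13, -21]
q=6: [-13, -24, -20, -9, -25, -22]
Optimal cycle mean attained by: cycle 4->5->4, total (-9) + (-4), length 2.
Answer: λ = -13/2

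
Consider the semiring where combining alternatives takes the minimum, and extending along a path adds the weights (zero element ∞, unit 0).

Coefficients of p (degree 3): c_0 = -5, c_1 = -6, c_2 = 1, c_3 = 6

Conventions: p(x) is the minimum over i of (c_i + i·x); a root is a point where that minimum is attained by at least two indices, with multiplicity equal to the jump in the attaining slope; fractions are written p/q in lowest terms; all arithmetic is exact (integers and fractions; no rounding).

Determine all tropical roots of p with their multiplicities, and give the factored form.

hull edge (i=0, c=-5) to (i=1, c=-6): slope -1, span 1
hull edge (i=1, c=-6) to (i=3, c=6): slope 6, span 2
Factored form: p(x) = 6 ⊗ (x ⊕ (-6)) ⊗ (x ⊕ (-6)) ⊗ (x ⊕ 1)
Answer: roots = -6 (mult 2), 1 (mult 1)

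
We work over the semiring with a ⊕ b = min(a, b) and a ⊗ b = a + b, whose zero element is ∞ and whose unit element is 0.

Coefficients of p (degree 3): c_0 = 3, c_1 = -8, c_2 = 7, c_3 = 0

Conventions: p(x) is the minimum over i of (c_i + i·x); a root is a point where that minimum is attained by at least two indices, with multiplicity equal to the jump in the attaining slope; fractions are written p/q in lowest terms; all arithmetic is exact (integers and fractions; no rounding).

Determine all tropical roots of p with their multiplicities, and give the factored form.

hull edge (i=0, c=3) to (i=1, c=-8): slope -11, span 1
hull edge (i=1, c=-8) to (i=3, c=0): slope 4, span 2
Factored form: p(x) = 0 ⊗ (x ⊕ (-4)) ⊗ (x ⊕ (-4)) ⊗ (x ⊕ 11)
Answer: roots = -4 (mult 2), 11 (mult 1)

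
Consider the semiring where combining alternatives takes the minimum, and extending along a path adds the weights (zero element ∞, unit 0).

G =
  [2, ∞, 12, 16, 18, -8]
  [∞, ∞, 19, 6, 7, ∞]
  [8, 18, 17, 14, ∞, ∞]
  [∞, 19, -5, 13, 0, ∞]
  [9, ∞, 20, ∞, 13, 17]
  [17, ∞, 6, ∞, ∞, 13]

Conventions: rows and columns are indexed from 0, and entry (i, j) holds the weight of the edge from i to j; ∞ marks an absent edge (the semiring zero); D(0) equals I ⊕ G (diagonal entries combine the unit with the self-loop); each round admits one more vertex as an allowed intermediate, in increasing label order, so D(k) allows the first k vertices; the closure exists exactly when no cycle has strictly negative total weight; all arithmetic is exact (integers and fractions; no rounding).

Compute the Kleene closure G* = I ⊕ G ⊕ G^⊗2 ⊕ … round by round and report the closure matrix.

D(0):
  [0, ∞, 12, 16, 18, -8]
  [∞, 0, 19, 6, 7, ∞]
  [8, 18, 0, 14, ∞, ∞]
  [∞, 19, -5, 0, 0, ∞]
  [9, ∞, 20, ∞, 0, 17]
  [17, ∞, 6, ∞, ∞, 0]
D(1):
  [0, ∞, 12, 16, 18, -8]
  [∞, 0, 19, 6, 7, ∞]
  [8, 18, 0, 14, 26, 0]
  [∞, 19, -5, 0, 0, ∞]
  [9, ∞, 20, 25, 0, 1]
  [17, ∞, 6, 33, 35, 0]
D(2):
  [0, ∞, 12, 16, 18, -8]
  [∞, 0, 19, 6, 7, ∞]
  [8, 18, 0, 14, 25, 0]
  [∞, 19, -5, 0, 0, ∞]
  [9, ∞, 20, 25, 0, 1]
  [17, ∞, 6, 33, 35, 0]
D(3):
  [0, 30, 12, 16, 18, -8]
  [27, 0, 19, 6, 7, 19]
  [8, 18, 0, 14, 25, 0]
  [3, 13, -5, 0, 0, -5]
  [9, 38, 20, 25, 0, 1]
  [14, 24, 6, 20, 31, 0]
D(4):
  [0, 29, 11, 16, 16, -8]
  [9, 0, 1, 6, 6, 1]
  [8, 18, 0, 14, 14, 0]
  [3, 13, -5, 0, 0, -5]
  [9, 38, 20, 25, 0, 1]
  [14, 24, 6, 20, 20, 0]
D(5):
  [0, 29, 11, 16, 16, -8]
  [9, 0, 1, 6, 6, 1]
  [8, 18, 0, 14, 14, 0]
  [3, 13, -5, 0, 0, -5]
  [9, 38, 20, 25, 0, 1]
  [14, 24, 6, 20, 20, 0]
D(6):
  [0, 16, -2, 12, 12, -8]
  [9, 0, 1, 6, 6, 1]
  [8, 18, 0, 14, 14, 0]
  [3, 13, -5, 0, 0, -5]
  [9, 25, 7, 21, 0, 1]
  [14, 24, 6, 20, 20, 0]
Answer: G* = [[0, 16, -2, 12, 12, -8], [9, 0, 1, 6, 6, 1], [8, 18, 0, 14, 14, 0], [3, 13, -5, 0, 0, -5], [9, 25, 7, 21, 0, 1], [14, 24, 6, 20, 20, 0]]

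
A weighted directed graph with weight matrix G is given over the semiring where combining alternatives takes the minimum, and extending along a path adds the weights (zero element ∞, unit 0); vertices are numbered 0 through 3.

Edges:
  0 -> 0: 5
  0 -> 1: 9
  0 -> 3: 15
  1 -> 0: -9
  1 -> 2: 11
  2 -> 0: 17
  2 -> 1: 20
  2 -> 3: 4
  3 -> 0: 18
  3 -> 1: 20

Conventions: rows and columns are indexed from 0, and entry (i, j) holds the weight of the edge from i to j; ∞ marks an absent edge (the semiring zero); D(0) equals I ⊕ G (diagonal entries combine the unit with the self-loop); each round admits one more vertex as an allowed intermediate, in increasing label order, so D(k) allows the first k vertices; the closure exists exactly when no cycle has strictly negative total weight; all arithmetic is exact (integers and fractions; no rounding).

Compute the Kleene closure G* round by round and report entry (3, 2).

D(0):
  [0, 9, ∞, 15]
  [-9, 0, 11, ∞]
  [17, 20, 0, 4]
  [18, 20, ∞, 0]
D(1):
  [0, 9, ∞, 15]
  [-9, 0, 11, 6]
  [17, 20, 0, 4]
  [18, 20, ∞, 0]
D(2):
  [0, 9, 20, 15]
  [-9, 0, 11, 6]
  [11, 20, 0, 4]
  [11, 20, 31, 0]
D(3):
  [0, 9, 20, 15]
  [-9, 0, 11, 6]
  [11, 20, 0, 4]
  [11, 20, 31, 0]
D(4):
  [0, 9, 20, 15]
  [-9, 0, 11, 6]
  [11, 20, 0, 4]
  [11, 20, 31, 0]
Answer: G*[3][2] = 31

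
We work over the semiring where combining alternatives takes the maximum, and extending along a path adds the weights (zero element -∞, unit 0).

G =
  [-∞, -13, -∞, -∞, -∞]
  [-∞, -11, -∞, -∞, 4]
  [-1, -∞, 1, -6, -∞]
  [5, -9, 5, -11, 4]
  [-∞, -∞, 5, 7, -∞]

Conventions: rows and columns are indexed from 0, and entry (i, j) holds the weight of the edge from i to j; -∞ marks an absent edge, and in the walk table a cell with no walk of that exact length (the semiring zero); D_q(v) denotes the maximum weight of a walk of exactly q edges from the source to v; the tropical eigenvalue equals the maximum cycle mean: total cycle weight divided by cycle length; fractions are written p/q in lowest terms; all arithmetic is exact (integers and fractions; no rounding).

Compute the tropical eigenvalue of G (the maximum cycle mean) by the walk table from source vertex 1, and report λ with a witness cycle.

q=0: [-∞, 0, -∞, -∞, -∞]
q=1: [-∞, -11, -∞, -∞, 4]
q=2: [-∞, -22, 9, 11, -7]
q=3: [16, 2, 16, 3, 15]
q=4: [15, 3, 20, 22, 7]
q=5: [27, 13, 27, 14, 26]
Optimal cycle mean attained by: cycle 3->4->3, total 4 + 7, length 2.
Answer: λ = 11/2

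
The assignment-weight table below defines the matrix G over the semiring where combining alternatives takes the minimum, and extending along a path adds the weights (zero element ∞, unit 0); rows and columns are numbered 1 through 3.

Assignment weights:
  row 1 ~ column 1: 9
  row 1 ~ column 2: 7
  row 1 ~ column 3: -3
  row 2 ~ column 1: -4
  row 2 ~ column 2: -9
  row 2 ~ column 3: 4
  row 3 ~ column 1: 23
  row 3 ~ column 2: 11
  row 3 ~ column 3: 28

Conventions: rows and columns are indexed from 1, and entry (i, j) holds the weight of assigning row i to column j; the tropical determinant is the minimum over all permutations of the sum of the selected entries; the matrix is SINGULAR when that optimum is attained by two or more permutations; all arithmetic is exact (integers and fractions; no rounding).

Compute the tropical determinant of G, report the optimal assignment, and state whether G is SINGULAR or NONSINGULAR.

σ = (1, 2, 3): 9 + (-9) + 28 = 28
σ = (1, 3, 2): 9 + 4 + 11 = 24
σ = (2, 1, 3): 7 + (-4) + 28 = 31
σ = (2, 3, 1): 7 + 4 + 23 = 34
σ = (3, 1, 2): (-3) + (-4) + 11 = 4
σ = (3, 2, 1): (-3) + (-9) + 23 = 11
Optimal value attained by: σ = (3, 1, 2).
Answer: det⊕(G) = 4; verdict: NONSINGULAR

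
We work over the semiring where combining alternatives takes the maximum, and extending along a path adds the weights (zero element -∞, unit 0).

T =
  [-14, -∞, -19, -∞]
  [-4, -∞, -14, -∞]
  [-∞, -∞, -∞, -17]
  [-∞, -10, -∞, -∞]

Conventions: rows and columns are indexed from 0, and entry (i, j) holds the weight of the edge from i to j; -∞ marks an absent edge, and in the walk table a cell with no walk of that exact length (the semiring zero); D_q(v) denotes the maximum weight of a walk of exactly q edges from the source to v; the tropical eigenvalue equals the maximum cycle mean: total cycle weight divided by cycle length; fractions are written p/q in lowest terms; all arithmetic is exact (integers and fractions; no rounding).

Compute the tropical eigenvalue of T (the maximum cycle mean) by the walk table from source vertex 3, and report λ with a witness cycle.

q=0: [-∞, -∞, -∞, 0]
q=1: [-∞, -10, -∞, -∞]
q=2: [-14, -∞, -24, -∞]
q=3: [-28, -∞, -33, -41]
q=4: [-42, -51, -47, -50]
Optimal cycle mean attained by: cycle 0->2->3->1->0, total (-19) + (-17) + (-10) + (-4), length 4.
Answer: λ = -25/2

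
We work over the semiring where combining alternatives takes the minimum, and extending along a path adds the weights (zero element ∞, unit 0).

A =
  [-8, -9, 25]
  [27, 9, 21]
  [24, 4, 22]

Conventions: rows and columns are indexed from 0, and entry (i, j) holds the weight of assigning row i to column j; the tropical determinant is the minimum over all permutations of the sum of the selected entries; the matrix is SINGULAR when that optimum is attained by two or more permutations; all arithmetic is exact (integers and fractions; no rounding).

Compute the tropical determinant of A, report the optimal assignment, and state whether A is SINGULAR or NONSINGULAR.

σ = (0, 1, 2): (-8) + 9 + 22 = 23
σ = (0, 2, 1): (-8) + 21 + 4 = 17
σ = (1, 0, 2): (-9) + 27 + 22 = 40
σ = (1, 2, 0): (-9) + 21 + 24 = 36
σ = (2, 0, 1): 25 + 27 + 4 = 56
σ = (2, 1, 0): 25 + 9 + 24 = 58
Optimal value attained by: σ = (0, 2, 1).
Answer: det⊕(A) = 17; verdict: NONSINGULAR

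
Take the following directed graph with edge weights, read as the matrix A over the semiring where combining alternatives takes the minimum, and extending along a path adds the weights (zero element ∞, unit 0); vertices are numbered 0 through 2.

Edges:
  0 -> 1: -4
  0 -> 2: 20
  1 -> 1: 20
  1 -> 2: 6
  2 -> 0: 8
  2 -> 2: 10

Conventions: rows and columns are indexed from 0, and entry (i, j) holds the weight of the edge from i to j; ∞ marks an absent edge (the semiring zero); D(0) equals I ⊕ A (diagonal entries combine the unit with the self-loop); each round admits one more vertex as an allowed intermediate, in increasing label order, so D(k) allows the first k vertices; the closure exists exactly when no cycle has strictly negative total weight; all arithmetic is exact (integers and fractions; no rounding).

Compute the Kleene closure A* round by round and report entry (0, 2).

D(0):
  [0, -4, 20]
  [∞, 0, 6]
  [8, ∞, 0]
D(1):
  [0, -4, 20]
  [∞, 0, 6]
  [8, 4, 0]
D(2):
  [0, -4, 2]
  [∞, 0, 6]
  [8, 4, 0]
D(3):
  [0, -4, 2]
  [14, 0, 6]
  [8, 4, 0]
Answer: A*[0][2] = 2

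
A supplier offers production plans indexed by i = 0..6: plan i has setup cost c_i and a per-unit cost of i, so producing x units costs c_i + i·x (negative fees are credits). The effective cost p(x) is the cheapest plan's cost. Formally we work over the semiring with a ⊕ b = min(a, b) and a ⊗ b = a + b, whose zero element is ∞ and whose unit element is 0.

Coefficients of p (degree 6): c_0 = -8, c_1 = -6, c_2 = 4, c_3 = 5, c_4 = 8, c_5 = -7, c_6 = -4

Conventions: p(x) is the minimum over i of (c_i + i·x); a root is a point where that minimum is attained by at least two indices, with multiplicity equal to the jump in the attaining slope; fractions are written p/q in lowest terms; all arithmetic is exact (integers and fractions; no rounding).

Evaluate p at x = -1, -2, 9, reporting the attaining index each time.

p(-1) = min(-8+0·(-1)=-8, -6+1·(-1)=-7, 4+2·(-1)=2, 5+3·(-1)=2, 8+4·(-1)=4, -7+5·(-1)=-12, -4+6·(-1)=-10) = -12 (attained by i=5)
p(-2) = min(-8+0·(-2)=-8, -6+1·(-2)=-8, 4+2·(-2)=0, 5+3·(-2)=-1, 8+4·(-2)=0, -7+5·(-2)=-17, -4+6·(-2)=-16) = -17 (attained by i=5)
p(9) = min(-8+0·9=-8, -6+1·9=3, 4+2·9=22, 5+3·9=32, 8+4·9=44, -7+5·9=38, -4+6·9=50) = -8 (attained by i=0)
Answer: p(-1) = -12; p(-2) = -17; p(9) = -8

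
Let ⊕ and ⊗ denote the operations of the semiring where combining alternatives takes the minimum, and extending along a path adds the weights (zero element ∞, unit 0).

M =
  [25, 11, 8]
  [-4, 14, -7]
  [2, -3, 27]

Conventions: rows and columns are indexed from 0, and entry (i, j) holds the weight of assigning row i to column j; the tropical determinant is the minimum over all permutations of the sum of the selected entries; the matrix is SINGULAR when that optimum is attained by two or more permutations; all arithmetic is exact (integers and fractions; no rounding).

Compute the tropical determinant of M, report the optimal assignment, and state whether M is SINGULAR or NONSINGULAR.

σ = (0, 1, 2): 25 + 14 + 27 = 66
σ = (0, 2, 1): 25 + (-7) + (-3) = 15
σ = (1, 0, 2): 11 + (-4) + 27 = 34
σ = (1, 2, 0): 11 + (-7) + 2 = 6
σ = (2, 0, 1): 8 + (-4) + (-3) = 1
σ = (2, 1, 0): 8 + 14 + 2 = 24
Optimal value attained by: σ = (2, 0, 1).
Answer: det⊕(M) = 1; verdict: NONSINGULAR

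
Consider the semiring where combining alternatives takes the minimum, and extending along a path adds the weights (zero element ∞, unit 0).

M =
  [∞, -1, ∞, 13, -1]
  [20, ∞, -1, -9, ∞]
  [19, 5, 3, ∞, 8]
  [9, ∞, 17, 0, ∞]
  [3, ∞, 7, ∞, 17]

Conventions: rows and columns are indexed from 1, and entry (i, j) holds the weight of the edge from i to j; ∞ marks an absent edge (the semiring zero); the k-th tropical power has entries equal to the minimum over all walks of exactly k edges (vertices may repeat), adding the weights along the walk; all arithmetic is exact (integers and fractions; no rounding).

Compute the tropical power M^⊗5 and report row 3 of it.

M^⊗2:
  [2, ∞, -2, -10, 16]
  [0, 4, 2, -9, 7]
  [11, 8, 4, -4, 11]
  [9, 8, 17, 0, 8]
  [20, 2, 10, 16, 2]
M^⊗3:
  [-1, 1, 1, -10, 1]
  [0, -1, 3, -9, -1]
  [5, 9, 7, -4, 10]
  [9, 8, 7, -1, 8]
  [5, 15, 1, -7, 18]
M^⊗4:
  [-1, -2, 0, -10, -2]
  [0, -1, -2, -10, -1]
  [5, 4, 8, -4, 4]
  [8, 8, 7, -1, 8]
  [2, 4, 4, -7, 4]
M^⊗5:
  [-1, -2, -3, -11, -2]
  [-1, -1, -2, -10, -1]
  [5, 4, 3, -5, 4]
  [8, 7, 7, -1, 7]
  [2, 1, 3, -7, 1]
Answer: row 3 of M^⊗5 = [5, 4, 3, -5, 4]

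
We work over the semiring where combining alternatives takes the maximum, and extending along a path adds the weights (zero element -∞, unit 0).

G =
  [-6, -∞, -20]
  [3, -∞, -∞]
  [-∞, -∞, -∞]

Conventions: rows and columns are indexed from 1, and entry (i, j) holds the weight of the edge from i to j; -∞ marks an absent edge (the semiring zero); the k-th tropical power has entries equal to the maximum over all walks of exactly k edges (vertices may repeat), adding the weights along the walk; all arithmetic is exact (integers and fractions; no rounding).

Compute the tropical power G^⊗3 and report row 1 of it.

G^⊗2:
  [-12, -∞, -26]
  [-3, -∞, -17]
  [-∞, -∞, -∞]
G^⊗3:
  [-18, -∞, -32]
  [-9, -∞, -23]
  [-∞, -∞, -∞]
Answer: row 1 of G^⊗3 = [-18, -∞, -32]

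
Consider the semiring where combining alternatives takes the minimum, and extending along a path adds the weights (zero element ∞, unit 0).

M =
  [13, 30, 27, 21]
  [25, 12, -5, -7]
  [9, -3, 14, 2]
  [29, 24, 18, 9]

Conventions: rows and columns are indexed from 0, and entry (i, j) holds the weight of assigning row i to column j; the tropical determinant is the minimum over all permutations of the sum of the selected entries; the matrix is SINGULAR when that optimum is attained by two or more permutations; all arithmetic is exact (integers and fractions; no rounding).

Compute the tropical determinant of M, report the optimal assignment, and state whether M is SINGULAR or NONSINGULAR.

σ = (0, 1, 2, 3): 13 + 12 + 14 + 9 = 48
σ = (0, 1, 3, 2): 13 + 12 + 2 + 18 = 45
σ = (0, 2, 1, 3): 13 + (-5) + (-3) + 9 = 14
σ = (0, 2, 3, 1): 13 + (-5) + 2 + 24 = 34
σ = (0, 3, 1, 2): 13 + (-7) + (-3) + 18 = 21
σ = (0, 3, 2, 1): 13 + (-7) + 14 + 24 = 44
σ = (1, 0, 2, 3): 30 + 25 + 14 + 9 = 78
σ = (1, 0, 3, 2): 30 + 25 + 2 + 18 = 75
σ = (1, 2, 0, 3): 30 + (-5) + 9 + 9 = 43
σ = (1, 2, 3, 0): 30 + (-5) + 2 + 29 = 56
σ = (1, 3, 0, 2): 30 + (-7) + 9 + 18 = 50
σ = (1, 3, 2, 0): 30 + (-7) + 14 + 29 = 66
σ = (2, 0, 1, 3): 27 + 25 + (-3) + 9 = 58
σ = (2, 0, 3, 1): 27 + 25 + 2 + 24 = 78
σ = (2, 1, 0, 3): 27 + 12 + 9 + 9 = 57
σ = (2, 1, 3, 0): 27 + 12 + 2 + 29 = 70
σ = (2, 3, 0, 1): 27 + (-7) + 9 + 24 = 53
σ = (2, 3, 1, 0): 27 + (-7) + (-3) + 29 = 46
σ = (3, 0, 1, 2): 21 + 25 + (-3) + 18 = 61
σ = (3, 0, 2, 1): 21 + 25 + 14 + 24 = 84
σ = (3, 1, 0, 2): 21 + 12 + 9 + 18 = 60
σ = (3, 1, 2, 0): 21 + 12 + 14 + 29 = 76
σ = (3, 2, 0, 1): 21 + (-5) + 9 + 24 = 49
σ = (3, 2, 1, 0): 21 + (-5) + (-3) + 29 = 42
Optimal value attained by: σ = (0, 2, 1, 3).
Answer: det⊕(M) = 14; verdict: NONSINGULAR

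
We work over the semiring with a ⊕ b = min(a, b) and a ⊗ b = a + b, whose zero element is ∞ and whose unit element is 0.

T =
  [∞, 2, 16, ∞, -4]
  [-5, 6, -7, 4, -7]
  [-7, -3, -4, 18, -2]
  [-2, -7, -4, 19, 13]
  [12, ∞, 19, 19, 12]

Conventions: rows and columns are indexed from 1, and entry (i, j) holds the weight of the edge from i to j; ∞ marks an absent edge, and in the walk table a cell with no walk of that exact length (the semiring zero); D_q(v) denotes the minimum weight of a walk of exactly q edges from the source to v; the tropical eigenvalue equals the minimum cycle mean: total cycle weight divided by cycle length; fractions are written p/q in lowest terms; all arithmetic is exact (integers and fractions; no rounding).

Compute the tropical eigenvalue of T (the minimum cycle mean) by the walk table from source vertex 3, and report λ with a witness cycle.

q=0: [∞, ∞, 0, ∞, ∞]
q=1: [-7, -3, -4, 18, -2]
q=2: [-11, -7, -10, 1, -11]
q=3: [-17, -13, -14, -3, -15]
q=4: [-21, -17, -20, -9, -21]
q=5: [-27, -23, -24, -13, -25]
Optimal cycle mean attained by: cycle 2->3->2, total (-7) + (-3), length 2.
Answer: λ = -5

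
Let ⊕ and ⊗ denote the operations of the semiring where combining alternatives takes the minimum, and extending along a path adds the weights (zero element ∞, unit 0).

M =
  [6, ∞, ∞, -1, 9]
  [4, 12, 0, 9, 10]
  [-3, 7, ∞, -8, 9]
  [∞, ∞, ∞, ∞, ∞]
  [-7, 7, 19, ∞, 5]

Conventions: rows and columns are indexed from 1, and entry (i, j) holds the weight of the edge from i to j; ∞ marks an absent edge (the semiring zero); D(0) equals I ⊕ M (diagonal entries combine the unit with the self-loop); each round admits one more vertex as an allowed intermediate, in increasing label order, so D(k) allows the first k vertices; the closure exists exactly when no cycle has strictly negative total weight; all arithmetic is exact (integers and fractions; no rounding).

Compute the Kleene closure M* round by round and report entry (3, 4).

D(0):
  [0, ∞, ∞, -1, 9]
  [4, 0, 0, 9, 10]
  [-3, 7, 0, -8, 9]
  [∞, ∞, ∞, 0, ∞]
  [-7, 7, 19, ∞, 0]
D(1):
  [0, ∞, ∞, -1, 9]
  [4, 0, 0, 3, 10]
  [-3, 7, 0, -8, 6]
  [∞, ∞, ∞, 0, ∞]
  [-7, 7, 19, -8, 0]
D(2):
  [0, ∞, ∞, -1, 9]
  [4, 0, 0, 3, 10]
  [-3, 7, 0, -8, 6]
  [∞, ∞, ∞, 0, ∞]
  [-7, 7, 7, -8, 0]
D(3):
  [0, ∞, ∞, -1, 9]
  [-3, 0, 0, -8, 6]
  [-3, 7, 0, -8, 6]
  [∞, ∞, ∞, 0, ∞]
  [-7, 7, 7, -8, 0]
D(4):
  [0, ∞, ∞, -1, 9]
  [-3, 0, 0, -8, 6]
  [-3, 7, 0, -8, 6]
  [∞, ∞, ∞, 0, ∞]
  [-7, 7, 7, -8, 0]
D(5):
  [0, 16, 16, -1, 9]
  [-3, 0, 0, -8, 6]
  [-3, 7, 0, -8, 6]
  [∞, ∞, ∞, 0, ∞]
  [-7, 7, 7, -8, 0]
Answer: M*[3][4] = -8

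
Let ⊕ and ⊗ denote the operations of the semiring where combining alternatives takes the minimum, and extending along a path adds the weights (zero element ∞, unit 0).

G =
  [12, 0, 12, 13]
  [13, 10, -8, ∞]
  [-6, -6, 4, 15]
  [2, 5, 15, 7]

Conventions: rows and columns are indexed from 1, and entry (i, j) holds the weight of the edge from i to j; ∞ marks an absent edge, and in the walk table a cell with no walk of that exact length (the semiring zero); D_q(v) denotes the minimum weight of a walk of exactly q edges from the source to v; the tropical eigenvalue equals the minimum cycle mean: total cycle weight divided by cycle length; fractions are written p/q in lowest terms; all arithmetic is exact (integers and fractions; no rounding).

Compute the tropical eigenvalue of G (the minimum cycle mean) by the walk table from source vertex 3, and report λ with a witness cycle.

q=0: [∞, ∞, 0, ∞]
q=1: [-6, -6, 4, 15]
q=2: [-2, -6, -14, 7]
q=3: [-20, -20, -14, 1]
q=4: [-20, -20, -28, -7]
Optimal cycle mean attained by: cycle 2->3->2, total (-8) + (-6), length 2.
Answer: λ = -7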